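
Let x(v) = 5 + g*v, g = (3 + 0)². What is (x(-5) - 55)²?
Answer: 9025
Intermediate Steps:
g = 9 (g = 3² = 9)
x(v) = 5 + 9*v
(x(-5) - 55)² = ((5 + 9*(-5)) - 55)² = ((5 - 45) - 55)² = (-40 - 55)² = (-95)² = 9025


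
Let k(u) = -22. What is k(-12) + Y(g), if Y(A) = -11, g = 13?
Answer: -33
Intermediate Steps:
k(-12) + Y(g) = -22 - 11 = -33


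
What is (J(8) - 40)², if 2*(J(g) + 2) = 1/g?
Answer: 450241/256 ≈ 1758.8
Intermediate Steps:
J(g) = -2 + 1/(2*g)
(J(8) - 40)² = ((-2 + (½)/8) - 40)² = ((-2 + (½)*(⅛)) - 40)² = ((-2 + 1/16) - 40)² = (-31/16 - 40)² = (-671/16)² = 450241/256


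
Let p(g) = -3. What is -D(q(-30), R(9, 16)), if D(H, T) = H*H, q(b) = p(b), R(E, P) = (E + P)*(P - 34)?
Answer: -9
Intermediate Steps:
R(E, P) = (-34 + P)*(E + P) (R(E, P) = (E + P)*(-34 + P) = (-34 + P)*(E + P))
q(b) = -3
D(H, T) = H**2
-D(q(-30), R(9, 16)) = -1*(-3)**2 = -1*9 = -9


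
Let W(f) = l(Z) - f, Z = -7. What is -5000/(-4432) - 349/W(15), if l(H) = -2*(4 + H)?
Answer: 198971/4986 ≈ 39.906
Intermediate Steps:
l(H) = -8 - 2*H
W(f) = 6 - f (W(f) = (-8 - 2*(-7)) - f = (-8 + 14) - f = 6 - f)
-5000/(-4432) - 349/W(15) = -5000/(-4432) - 349/(6 - 1*15) = -5000*(-1/4432) - 349/(6 - 15) = 625/554 - 349/(-9) = 625/554 - 349*(-1/9) = 625/554 + 349/9 = 198971/4986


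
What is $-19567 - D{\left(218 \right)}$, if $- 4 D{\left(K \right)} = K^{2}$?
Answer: $-7686$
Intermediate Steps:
$D{\left(K \right)} = - \frac{K^{2}}{4}$
$-19567 - D{\left(218 \right)} = -19567 - - \frac{218^{2}}{4} = -19567 - \left(- \frac{1}{4}\right) 47524 = -19567 - -11881 = -19567 + 11881 = -7686$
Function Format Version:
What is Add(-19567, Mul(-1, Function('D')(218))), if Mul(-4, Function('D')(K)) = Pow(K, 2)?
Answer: -7686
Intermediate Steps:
Function('D')(K) = Mul(Rational(-1, 4), Pow(K, 2))
Add(-19567, Mul(-1, Function('D')(218))) = Add(-19567, Mul(-1, Mul(Rational(-1, 4), Pow(218, 2)))) = Add(-19567, Mul(-1, Mul(Rational(-1, 4), 47524))) = Add(-19567, Mul(-1, -11881)) = Add(-19567, 11881) = -7686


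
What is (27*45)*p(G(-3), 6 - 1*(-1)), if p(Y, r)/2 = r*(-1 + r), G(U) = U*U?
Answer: 102060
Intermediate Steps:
G(U) = U²
p(Y, r) = 2*r*(-1 + r) (p(Y, r) = 2*(r*(-1 + r)) = 2*r*(-1 + r))
(27*45)*p(G(-3), 6 - 1*(-1)) = (27*45)*(2*(6 - 1*(-1))*(-1 + (6 - 1*(-1)))) = 1215*(2*(6 + 1)*(-1 + (6 + 1))) = 1215*(2*7*(-1 + 7)) = 1215*(2*7*6) = 1215*84 = 102060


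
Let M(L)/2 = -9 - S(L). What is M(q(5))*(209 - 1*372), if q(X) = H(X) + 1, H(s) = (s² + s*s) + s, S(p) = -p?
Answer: -15322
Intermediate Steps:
H(s) = s + 2*s² (H(s) = (s² + s²) + s = 2*s² + s = s + 2*s²)
q(X) = 1 + X*(1 + 2*X) (q(X) = X*(1 + 2*X) + 1 = 1 + X*(1 + 2*X))
M(L) = -18 + 2*L (M(L) = 2*(-9 - (-1)*L) = 2*(-9 + L) = -18 + 2*L)
M(q(5))*(209 - 1*372) = (-18 + 2*(1 + 5*(1 + 2*5)))*(209 - 1*372) = (-18 + 2*(1 + 5*(1 + 10)))*(209 - 372) = (-18 + 2*(1 + 5*11))*(-163) = (-18 + 2*(1 + 55))*(-163) = (-18 + 2*56)*(-163) = (-18 + 112)*(-163) = 94*(-163) = -15322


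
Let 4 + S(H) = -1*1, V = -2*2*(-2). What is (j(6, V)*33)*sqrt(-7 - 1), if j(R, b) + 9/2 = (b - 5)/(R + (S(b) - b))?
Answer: -2277*I*sqrt(2)/7 ≈ -460.02*I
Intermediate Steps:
V = 8 (V = -4*(-2) = 8)
S(H) = -5 (S(H) = -4 - 1*1 = -4 - 1 = -5)
j(R, b) = -9/2 + (-5 + b)/(-5 + R - b) (j(R, b) = -9/2 + (b - 5)/(R + (-5 - b)) = -9/2 + (-5 + b)/(-5 + R - b))
(j(6, V)*33)*sqrt(-7 - 1) = (((-35 - 11*8 + 9*6)/(2*(5 + 8 - 1*6)))*33)*sqrt(-7 - 1) = (((-35 - 88 + 54)/(2*(5 + 8 - 6)))*33)*sqrt(-8) = (((1/2)*(-69)/7)*33)*(2*I*sqrt(2)) = (((1/2)*(1/7)*(-69))*33)*(2*I*sqrt(2)) = (-69/14*33)*(2*I*sqrt(2)) = -2277*I*sqrt(2)/7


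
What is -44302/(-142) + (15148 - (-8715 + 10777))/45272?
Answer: 501874589/1607156 ≈ 312.27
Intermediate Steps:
-44302/(-142) + (15148 - (-8715 + 10777))/45272 = -44302*(-1/142) + (15148 - 1*2062)*(1/45272) = 22151/71 + (15148 - 2062)*(1/45272) = 22151/71 + 13086*(1/45272) = 22151/71 + 6543/22636 = 501874589/1607156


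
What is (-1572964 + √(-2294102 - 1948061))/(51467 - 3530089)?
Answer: 786482/1739311 - I*√4242163/3478622 ≈ 0.45218 - 0.00059209*I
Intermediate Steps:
(-1572964 + √(-2294102 - 1948061))/(51467 - 3530089) = (-1572964 + √(-4242163))/(-3478622) = (-1572964 + I*√4242163)*(-1/3478622) = 786482/1739311 - I*√4242163/3478622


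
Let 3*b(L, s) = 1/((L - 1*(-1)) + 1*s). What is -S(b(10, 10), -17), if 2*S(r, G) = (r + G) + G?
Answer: 2141/126 ≈ 16.992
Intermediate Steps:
b(L, s) = 1/(3*(1 + L + s)) (b(L, s) = 1/(3*((L - 1*(-1)) + 1*s)) = 1/(3*((L + 1) + s)) = 1/(3*((1 + L) + s)) = 1/(3*(1 + L + s)))
S(r, G) = G + r/2 (S(r, G) = ((r + G) + G)/2 = ((G + r) + G)/2 = (r + 2*G)/2 = G + r/2)
-S(b(10, 10), -17) = -(-17 + (1/(3*(1 + 10 + 10)))/2) = -(-17 + ((⅓)/21)/2) = -(-17 + ((⅓)*(1/21))/2) = -(-17 + (½)*(1/63)) = -(-17 + 1/126) = -1*(-2141/126) = 2141/126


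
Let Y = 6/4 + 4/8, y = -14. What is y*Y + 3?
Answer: -25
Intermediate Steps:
Y = 2 (Y = 6*(¼) + 4*(⅛) = 3/2 + ½ = 2)
y*Y + 3 = -14*2 + 3 = -28 + 3 = -25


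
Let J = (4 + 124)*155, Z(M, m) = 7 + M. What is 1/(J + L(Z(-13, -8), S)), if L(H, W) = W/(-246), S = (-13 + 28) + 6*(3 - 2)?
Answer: 82/1626873 ≈ 5.0403e-5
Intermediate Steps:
S = 21 (S = 15 + 6*1 = 15 + 6 = 21)
L(H, W) = -W/246 (L(H, W) = W*(-1/246) = -W/246)
J = 19840 (J = 128*155 = 19840)
1/(J + L(Z(-13, -8), S)) = 1/(19840 - 1/246*21) = 1/(19840 - 7/82) = 1/(1626873/82) = 82/1626873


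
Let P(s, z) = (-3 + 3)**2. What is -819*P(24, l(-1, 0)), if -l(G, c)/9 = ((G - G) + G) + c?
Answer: 0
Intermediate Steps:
l(G, c) = -9*G - 9*c (l(G, c) = -9*(((G - G) + G) + c) = -9*((0 + G) + c) = -9*(G + c) = -9*G - 9*c)
P(s, z) = 0 (P(s, z) = 0**2 = 0)
-819*P(24, l(-1, 0)) = -819*0 = 0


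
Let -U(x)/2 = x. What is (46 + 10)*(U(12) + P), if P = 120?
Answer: 5376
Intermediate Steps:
U(x) = -2*x
(46 + 10)*(U(12) + P) = (46 + 10)*(-2*12 + 120) = 56*(-24 + 120) = 56*96 = 5376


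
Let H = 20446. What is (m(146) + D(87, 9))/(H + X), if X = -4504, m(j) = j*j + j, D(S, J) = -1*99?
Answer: 7121/5314 ≈ 1.3400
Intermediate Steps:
D(S, J) = -99
m(j) = j + j² (m(j) = j² + j = j + j²)
(m(146) + D(87, 9))/(H + X) = (146*(1 + 146) - 99)/(20446 - 4504) = (146*147 - 99)/15942 = (21462 - 99)*(1/15942) = 21363*(1/15942) = 7121/5314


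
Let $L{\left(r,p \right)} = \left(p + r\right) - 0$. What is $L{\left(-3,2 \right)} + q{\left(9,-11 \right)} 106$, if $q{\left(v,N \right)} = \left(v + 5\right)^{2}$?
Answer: $20775$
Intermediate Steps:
$L{\left(r,p \right)} = p + r$ ($L{\left(r,p \right)} = \left(p + r\right) + 0 = p + r$)
$q{\left(v,N \right)} = \left(5 + v\right)^{2}$
$L{\left(-3,2 \right)} + q{\left(9,-11 \right)} 106 = \left(2 - 3\right) + \left(5 + 9\right)^{2} \cdot 106 = -1 + 14^{2} \cdot 106 = -1 + 196 \cdot 106 = -1 + 20776 = 20775$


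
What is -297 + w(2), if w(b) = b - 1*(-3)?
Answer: -292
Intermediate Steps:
w(b) = 3 + b (w(b) = b + 3 = 3 + b)
-297 + w(2) = -297 + (3 + 2) = -297 + 5 = -292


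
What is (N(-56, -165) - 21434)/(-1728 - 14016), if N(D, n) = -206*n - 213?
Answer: -12343/15744 ≈ -0.78398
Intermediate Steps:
N(D, n) = -213 - 206*n
(N(-56, -165) - 21434)/(-1728 - 14016) = ((-213 - 206*(-165)) - 21434)/(-1728 - 14016) = ((-213 + 33990) - 21434)/(-15744) = (33777 - 21434)*(-1/15744) = 12343*(-1/15744) = -12343/15744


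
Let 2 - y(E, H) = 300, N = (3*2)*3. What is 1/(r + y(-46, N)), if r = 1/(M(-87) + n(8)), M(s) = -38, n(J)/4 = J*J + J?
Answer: -250/74499 ≈ -0.0033557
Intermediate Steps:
n(J) = 4*J + 4*J² (n(J) = 4*(J*J + J) = 4*(J² + J) = 4*(J + J²) = 4*J + 4*J²)
N = 18 (N = 6*3 = 18)
y(E, H) = -298 (y(E, H) = 2 - 1*300 = 2 - 300 = -298)
r = 1/250 (r = 1/(-38 + 4*8*(1 + 8)) = 1/(-38 + 4*8*9) = 1/(-38 + 288) = 1/250 ≈ 0.0040000)
1/(r + y(-46, N)) = 1/(1/250 - 298) = 1/(-74499/250) = -250/74499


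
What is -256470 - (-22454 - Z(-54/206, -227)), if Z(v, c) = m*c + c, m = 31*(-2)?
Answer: -220169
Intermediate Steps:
m = -62
Z(v, c) = -61*c (Z(v, c) = -62*c + c = -61*c)
-256470 - (-22454 - Z(-54/206, -227)) = -256470 - (-22454 - (-61)*(-227)) = -256470 - (-22454 - 1*13847) = -256470 - (-22454 - 13847) = -256470 - 1*(-36301) = -256470 + 36301 = -220169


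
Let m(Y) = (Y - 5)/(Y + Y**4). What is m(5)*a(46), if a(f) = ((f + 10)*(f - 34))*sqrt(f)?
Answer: 0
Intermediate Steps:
a(f) = sqrt(f)*(-34 + f)*(10 + f) (a(f) = ((10 + f)*(-34 + f))*sqrt(f) = ((-34 + f)*(10 + f))*sqrt(f) = sqrt(f)*(-34 + f)*(10 + f))
m(Y) = (-5 + Y)/(Y + Y**4)
m(5)*a(46) = ((-5 + 5)/(5 + 5**4))*(sqrt(46)*(-340 + 46**2 - 24*46)) = (0/(5 + 625))*(sqrt(46)*(-340 + 2116 - 1104)) = (0/630)*(sqrt(46)*672) = ((1/630)*0)*(672*sqrt(46)) = 0*(672*sqrt(46)) = 0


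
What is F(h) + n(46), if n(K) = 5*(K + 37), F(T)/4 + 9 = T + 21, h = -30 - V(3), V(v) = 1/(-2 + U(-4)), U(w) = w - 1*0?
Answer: 1031/3 ≈ 343.67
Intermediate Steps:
U(w) = w (U(w) = w + 0 = w)
V(v) = -⅙ (V(v) = 1/(-2 - 4) = 1/(-6) = -⅙)
h = -179/6 (h = -30 - 1*(-⅙) = -30 + ⅙ = -179/6 ≈ -29.833)
F(T) = 48 + 4*T (F(T) = -36 + 4*(T + 21) = -36 + 4*(21 + T) = -36 + (84 + 4*T) = 48 + 4*T)
n(K) = 185 + 5*K (n(K) = 5*(37 + K) = 185 + 5*K)
F(h) + n(46) = (48 + 4*(-179/6)) + (185 + 5*46) = (48 - 358/3) + (185 + 230) = -214/3 + 415 = 1031/3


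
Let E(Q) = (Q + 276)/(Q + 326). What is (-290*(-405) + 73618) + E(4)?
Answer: 6305272/33 ≈ 1.9107e+5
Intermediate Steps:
E(Q) = (276 + Q)/(326 + Q)
(-290*(-405) + 73618) + E(4) = (-290*(-405) + 73618) + (276 + 4)/(326 + 4) = (117450 + 73618) + 280/330 = 191068 + (1/330)*280 = 191068 + 28/33 = 6305272/33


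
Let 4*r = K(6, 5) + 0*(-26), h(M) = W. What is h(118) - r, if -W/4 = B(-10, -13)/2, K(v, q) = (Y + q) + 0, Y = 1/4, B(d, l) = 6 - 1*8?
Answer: 43/16 ≈ 2.6875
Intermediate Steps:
B(d, l) = -2 (B(d, l) = 6 - 8 = -2)
Y = 1/4 ≈ 0.25000
K(v, q) = 1/4 + q (K(v, q) = (1/4 + q) + 0 = 1/4 + q)
W = 4 (W = -(-8)/2 = -4*(-1) = 4)
h(M) = 4
r = 21/16 (r = ((1/4 + 5) + 0*(-26))/4 = (21/4 + 0)/4 = (1/4)*(21/4) = 21/16 ≈ 1.3125)
h(118) - r = 4 - 1*21/16 = 4 - 21/16 = 43/16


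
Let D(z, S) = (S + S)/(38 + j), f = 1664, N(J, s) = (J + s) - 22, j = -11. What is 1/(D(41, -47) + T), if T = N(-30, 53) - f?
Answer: -27/44995 ≈ -0.00060007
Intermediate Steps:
N(J, s) = -22 + J + s
T = -1663 (T = (-22 - 30 + 53) - 1*1664 = 1 - 1664 = -1663)
D(z, S) = 2*S/27 (D(z, S) = (S + S)/(38 - 11) = (2*S)/27 = (2*S)*(1/27) = 2*S/27)
1/(D(41, -47) + T) = 1/((2/27)*(-47) - 1663) = 1/(-94/27 - 1663) = 1/(-44995/27) = -27/44995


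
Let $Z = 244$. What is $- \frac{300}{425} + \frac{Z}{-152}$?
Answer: $- \frac{1493}{646} \approx -2.3111$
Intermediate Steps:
$- \frac{300}{425} + \frac{Z}{-152} = - \frac{300}{425} + \frac{244}{-152} = \left(-300\right) \frac{1}{425} + 244 \left(- \frac{1}{152}\right) = - \frac{12}{17} - \frac{61}{38} = - \frac{1493}{646}$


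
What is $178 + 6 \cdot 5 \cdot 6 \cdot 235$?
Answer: $42478$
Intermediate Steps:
$178 + 6 \cdot 5 \cdot 6 \cdot 235 = 178 + 30 \cdot 6 \cdot 235 = 178 + 180 \cdot 235 = 178 + 42300 = 42478$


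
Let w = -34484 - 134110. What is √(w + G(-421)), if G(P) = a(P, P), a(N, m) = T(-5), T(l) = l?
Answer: I*√168599 ≈ 410.61*I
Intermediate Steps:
a(N, m) = -5
G(P) = -5
w = -168594
√(w + G(-421)) = √(-168594 - 5) = √(-168599) = I*√168599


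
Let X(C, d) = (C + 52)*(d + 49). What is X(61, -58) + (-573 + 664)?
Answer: -926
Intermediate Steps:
X(C, d) = (49 + d)*(52 + C) (X(C, d) = (52 + C)*(49 + d) = (49 + d)*(52 + C))
X(61, -58) + (-573 + 664) = (2548 + 49*61 + 52*(-58) + 61*(-58)) + (-573 + 664) = (2548 + 2989 - 3016 - 3538) + 91 = -1017 + 91 = -926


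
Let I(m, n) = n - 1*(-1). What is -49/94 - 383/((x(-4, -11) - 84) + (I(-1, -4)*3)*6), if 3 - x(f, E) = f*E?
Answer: 27231/16826 ≈ 1.6184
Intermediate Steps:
I(m, n) = 1 + n (I(m, n) = n + 1 = 1 + n)
x(f, E) = 3 - E*f (x(f, E) = 3 - f*E = 3 - E*f)
-49/94 - 383/((x(-4, -11) - 84) + (I(-1, -4)*3)*6) = -49/94 - 383/(((3 - 1*(-11)*(-4)) - 84) + ((1 - 4)*3)*6) = -49*1/94 - 383/(((3 - 44) - 84) - 3*3*6) = -49/94 - 383/((-41 - 84) - 9*6) = -49/94 - 383/(-125 - 54) = -49/94 - 383/(-179) = -49/94 - 383*(-1/179) = -49/94 + 383/179 = 27231/16826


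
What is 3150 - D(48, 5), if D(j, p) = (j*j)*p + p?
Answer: -8375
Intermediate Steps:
D(j, p) = p + p*j**2 (D(j, p) = j**2*p + p = p*j**2 + p = p + p*j**2)
3150 - D(48, 5) = 3150 - 5*(1 + 48**2) = 3150 - 5*(1 + 2304) = 3150 - 5*2305 = 3150 - 1*11525 = 3150 - 11525 = -8375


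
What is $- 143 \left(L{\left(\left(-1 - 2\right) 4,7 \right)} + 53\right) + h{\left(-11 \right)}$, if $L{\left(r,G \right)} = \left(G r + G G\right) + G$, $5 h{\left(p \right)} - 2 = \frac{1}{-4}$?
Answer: $- \frac{71493}{20} \approx -3574.6$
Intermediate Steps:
$h{\left(p \right)} = \frac{7}{20}$ ($h{\left(p \right)} = \frac{2}{5} + \frac{1}{5 \left(-4\right)} = \frac{2}{5} + \frac{1}{5} \left(- \frac{1}{4}\right) = \frac{2}{5} - \frac{1}{20} = \frac{7}{20}$)
$L{\left(r,G \right)} = G + G^{2} + G r$ ($L{\left(r,G \right)} = \left(G r + G^{2}\right) + G = \left(G^{2} + G r\right) + G = G + G^{2} + G r$)
$- 143 \left(L{\left(\left(-1 - 2\right) 4,7 \right)} + 53\right) + h{\left(-11 \right)} = - 143 \left(7 \left(1 + 7 + \left(-1 - 2\right) 4\right) + 53\right) + \frac{7}{20} = - 143 \left(7 \left(1 + 7 - 12\right) + 53\right) + \frac{7}{20} = - 143 \left(7 \left(-4\right) + 53\right) + \frac{7}{20} = - 143 \left(-28 + 53\right) + \frac{7}{20} = \left(-143\right) 25 + \frac{7}{20} = -3575 + \frac{7}{20} = - \frac{71493}{20}$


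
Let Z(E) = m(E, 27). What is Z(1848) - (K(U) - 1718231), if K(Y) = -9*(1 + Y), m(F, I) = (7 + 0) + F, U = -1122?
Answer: 1709997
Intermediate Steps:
m(F, I) = 7 + F
Z(E) = 7 + E
K(Y) = -9 - 9*Y
Z(1848) - (K(U) - 1718231) = (7 + 1848) - ((-9 - 9*(-1122)) - 1718231) = 1855 - ((-9 + 10098) - 1718231) = 1855 - (10089 - 1718231) = 1855 - 1*(-1708142) = 1855 + 1708142 = 1709997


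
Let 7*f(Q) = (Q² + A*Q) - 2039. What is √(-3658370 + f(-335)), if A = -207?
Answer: 9*I*√2197573/7 ≈ 1906.0*I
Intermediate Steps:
f(Q) = -2039/7 - 207*Q/7 + Q²/7 (f(Q) = ((Q² - 207*Q) - 2039)/7 = (-2039 + Q² - 207*Q)/7 = -2039/7 - 207*Q/7 + Q²/7)
√(-3658370 + f(-335)) = √(-3658370 + (-2039/7 - 207/7*(-335) + (⅐)*(-335)²)) = √(-3658370 + (-2039/7 + 69345/7 + (⅐)*112225)) = √(-3658370 + (-2039/7 + 69345/7 + 112225/7)) = √(-3658370 + 179531/7) = √(-25429059/7) = 9*I*√2197573/7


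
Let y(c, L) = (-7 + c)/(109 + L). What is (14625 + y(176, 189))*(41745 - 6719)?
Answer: 76328991947/149 ≈ 5.1227e+8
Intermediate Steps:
y(c, L) = (-7 + c)/(109 + L)
(14625 + y(176, 189))*(41745 - 6719) = (14625 + (-7 + 176)/(109 + 189))*(41745 - 6719) = (14625 + 169/298)*35026 = (4358419/298)*35026 = 76328991947/149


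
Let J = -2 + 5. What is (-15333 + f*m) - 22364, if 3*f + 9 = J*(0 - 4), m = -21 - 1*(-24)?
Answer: -37718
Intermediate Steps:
J = 3
m = 3 (m = -21 + 24 = 3)
f = -7 (f = -3 + (3*(0 - 4))/3 = -3 + (3*(-4))/3 = -3 + (1/3)*(-12) = -3 - 4 = -7)
(-15333 + f*m) - 22364 = (-15333 - 7*3) - 22364 = (-15333 - 21) - 22364 = -15354 - 22364 = -37718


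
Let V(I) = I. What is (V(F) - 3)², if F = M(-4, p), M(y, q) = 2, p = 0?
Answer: 1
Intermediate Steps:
F = 2
(V(F) - 3)² = (2 - 3)² = (-1)² = 1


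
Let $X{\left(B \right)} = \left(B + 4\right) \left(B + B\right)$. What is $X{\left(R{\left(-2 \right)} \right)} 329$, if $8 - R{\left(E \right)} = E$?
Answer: $92120$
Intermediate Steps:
$R{\left(E \right)} = 8 - E$
$X{\left(B \right)} = 2 B \left(4 + B\right)$ ($X{\left(B \right)} = \left(4 + B\right) 2 B = 2 B \left(4 + B\right)$)
$X{\left(R{\left(-2 \right)} \right)} 329 = 2 \left(8 - -2\right) \left(4 + \left(8 - -2\right)\right) 329 = 2 \left(8 + 2\right) \left(4 + \left(8 + 2\right)\right) 329 = 2 \cdot 10 \left(4 + 10\right) 329 = 2 \cdot 10 \cdot 14 \cdot 329 = 280 \cdot 329 = 92120$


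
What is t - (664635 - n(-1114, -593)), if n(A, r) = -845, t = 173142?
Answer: -492338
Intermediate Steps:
t - (664635 - n(-1114, -593)) = 173142 - (664635 - 1*(-845)) = 173142 - (664635 + 845) = 173142 - 1*665480 = 173142 - 665480 = -492338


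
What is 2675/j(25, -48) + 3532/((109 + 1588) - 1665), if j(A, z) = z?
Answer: 2623/48 ≈ 54.646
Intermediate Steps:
2675/j(25, -48) + 3532/((109 + 1588) - 1665) = 2675/(-48) + 3532/((109 + 1588) - 1665) = 2675*(-1/48) + 3532/(1697 - 1665) = -2675/48 + 3532/32 = -2675/48 + 3532*(1/32) = -2675/48 + 883/8 = 2623/48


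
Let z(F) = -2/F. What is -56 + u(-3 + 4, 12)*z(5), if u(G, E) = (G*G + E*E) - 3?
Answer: -564/5 ≈ -112.80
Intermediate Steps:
u(G, E) = -3 + E² + G² (u(G, E) = (G² + E²) - 3 = (E² + G²) - 3 = -3 + E² + G²)
-56 + u(-3 + 4, 12)*z(5) = -56 + (-3 + 12² + (-3 + 4)²)*(-2/5) = -56 + (-3 + 144 + 1²)*(-2*⅕) = -56 + (-3 + 144 + 1)*(-⅖) = -56 + 142*(-⅖) = -56 - 284/5 = -564/5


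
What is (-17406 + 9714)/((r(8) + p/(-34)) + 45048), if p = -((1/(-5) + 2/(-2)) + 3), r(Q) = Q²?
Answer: -1307640/7669049 ≈ -0.17051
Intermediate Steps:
p = -9/5 (p = -((1*(-⅕) + 2*(-½)) + 3) = -((-⅕ - 1) + 3) = -(-6/5 + 3) = -1*9/5 = -9/5 ≈ -1.8000)
(-17406 + 9714)/((r(8) + p/(-34)) + 45048) = (-17406 + 9714)/((8² - 9/5/(-34)) + 45048) = -7692/((64 - 9/5*(-1/34)) + 45048) = -7692/((64 + 9/170) + 45048) = -7692/(10889/170 + 45048) = -7692/7669049/170 = -7692*170/7669049 = -1307640/7669049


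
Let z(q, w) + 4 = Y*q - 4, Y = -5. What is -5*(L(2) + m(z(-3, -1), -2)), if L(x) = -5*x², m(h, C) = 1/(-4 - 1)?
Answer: 101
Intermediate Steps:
z(q, w) = -8 - 5*q (z(q, w) = -4 + (-5*q - 4) = -4 + (-4 - 5*q) = -8 - 5*q)
m(h, C) = -⅕ (m(h, C) = 1/(-5) = -⅕)
-5*(L(2) + m(z(-3, -1), -2)) = -5*(-5*2² - ⅕) = -5*(-5*4 - ⅕) = -5*(-20 - ⅕) = -5*(-101/5) = 101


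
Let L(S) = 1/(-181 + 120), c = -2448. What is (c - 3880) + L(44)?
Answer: -386009/61 ≈ -6328.0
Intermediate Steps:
L(S) = -1/61 (L(S) = 1/(-61) = -1/61)
(c - 3880) + L(44) = (-2448 - 3880) - 1/61 = -6328 - 1/61 = -386009/61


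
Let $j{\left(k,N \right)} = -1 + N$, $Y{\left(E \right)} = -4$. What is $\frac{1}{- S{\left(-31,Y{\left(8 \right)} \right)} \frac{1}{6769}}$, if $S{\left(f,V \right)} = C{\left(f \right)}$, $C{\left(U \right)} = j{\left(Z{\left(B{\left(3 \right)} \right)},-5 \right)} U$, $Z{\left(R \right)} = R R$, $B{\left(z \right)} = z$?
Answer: $- \frac{6769}{186} \approx -36.392$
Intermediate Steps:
$Z{\left(R \right)} = R^{2}$
$C{\left(U \right)} = - 6 U$ ($C{\left(U \right)} = \left(-1 - 5\right) U = - 6 U$)
$S{\left(f,V \right)} = - 6 f$
$\frac{1}{- S{\left(-31,Y{\left(8 \right)} \right)} \frac{1}{6769}} = \frac{1}{- \left(-6\right) \left(-31\right) \frac{1}{6769}} = \frac{1}{\left(-1\right) 186 \cdot \frac{1}{6769}} = \frac{1}{\left(-186\right) \frac{1}{6769}} = \frac{1}{- \frac{186}{6769}} = - \frac{6769}{186}$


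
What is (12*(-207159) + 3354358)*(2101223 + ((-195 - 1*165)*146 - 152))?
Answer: 1779029377950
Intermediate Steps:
(12*(-207159) + 3354358)*(2101223 + ((-195 - 1*165)*146 - 152)) = (-2485908 + 3354358)*(2101223 + ((-195 - 165)*146 - 152)) = 868450*(2101223 + (-360*146 - 152)) = 868450*(2101223 + (-52560 - 152)) = 868450*(2101223 - 52712) = 868450*2048511 = 1779029377950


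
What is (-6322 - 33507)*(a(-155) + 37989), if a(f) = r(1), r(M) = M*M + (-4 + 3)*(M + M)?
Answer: -1513024052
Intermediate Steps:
r(M) = M² - 2*M
a(f) = -1 (a(f) = 1*(-2 + 1) = 1*(-1) = -1)
(-6322 - 33507)*(a(-155) + 37989) = (-6322 - 33507)*(-1 + 37989) = -39829*37988 = -1513024052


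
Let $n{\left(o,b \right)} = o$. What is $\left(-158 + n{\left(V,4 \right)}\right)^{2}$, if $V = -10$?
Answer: $28224$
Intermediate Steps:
$\left(-158 + n{\left(V,4 \right)}\right)^{2} = \left(-158 - 10\right)^{2} = \left(-168\right)^{2} = 28224$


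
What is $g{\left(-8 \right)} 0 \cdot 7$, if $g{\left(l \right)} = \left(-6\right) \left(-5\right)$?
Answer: $0$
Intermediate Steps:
$g{\left(l \right)} = 30$
$g{\left(-8 \right)} 0 \cdot 7 = 30 \cdot 0 \cdot 7 = 30 \cdot 0 = 0$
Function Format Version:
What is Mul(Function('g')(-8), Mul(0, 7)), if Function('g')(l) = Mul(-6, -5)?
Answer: 0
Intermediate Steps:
Function('g')(l) = 30
Mul(Function('g')(-8), Mul(0, 7)) = Mul(30, Mul(0, 7)) = Mul(30, 0) = 0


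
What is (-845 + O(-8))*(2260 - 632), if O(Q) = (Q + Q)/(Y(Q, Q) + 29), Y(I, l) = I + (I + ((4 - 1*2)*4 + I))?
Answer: -17909628/13 ≈ -1.3777e+6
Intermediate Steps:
Y(I, l) = 8 + 3*I (Y(I, l) = I + (I + ((4 - 2)*4 + I)) = I + (I + (2*4 + I)) = I + (I + (8 + I)) = I + (8 + 2*I) = 8 + 3*I)
O(Q) = 2*Q/(37 + 3*Q) (O(Q) = (Q + Q)/((8 + 3*Q) + 29) = (2*Q)/(37 + 3*Q) = 2*Q/(37 + 3*Q))
(-845 + O(-8))*(2260 - 632) = (-845 + 2*(-8)/(37 + 3*(-8)))*(2260 - 632) = (-845 + 2*(-8)/(37 - 24))*1628 = (-845 + 2*(-8)/13)*1628 = (-845 + 2*(-8)*(1/13))*1628 = (-845 - 16/13)*1628 = -11001/13*1628 = -17909628/13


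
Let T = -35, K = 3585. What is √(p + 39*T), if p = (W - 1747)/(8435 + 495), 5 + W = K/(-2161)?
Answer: I*√230150468438790/410590 ≈ 36.949*I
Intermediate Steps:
W = -14390/2161 (W = -5 + 3585/(-2161) = -5 + 3585*(-1/2161) = -5 - 3585/2161 = -14390/2161 ≈ -6.6590)
p = -80631/410590 (p = (-14390/2161 - 1747)/(8435 + 495) = -3789657/2161/8930 = -3789657/2161*1/8930 = -80631/410590 ≈ -0.19638)
√(p + 39*T) = √(-80631/410590 + 39*(-35)) = √(-80631/410590 - 1365) = √(-560535981/410590) = I*√230150468438790/410590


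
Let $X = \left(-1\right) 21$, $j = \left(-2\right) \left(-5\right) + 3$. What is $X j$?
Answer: $-273$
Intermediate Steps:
$j = 13$ ($j = 10 + 3 = 13$)
$X = -21$
$X j = \left(-21\right) 13 = -273$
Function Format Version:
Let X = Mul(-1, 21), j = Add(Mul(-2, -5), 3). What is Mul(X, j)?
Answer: -273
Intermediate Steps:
j = 13 (j = Add(10, 3) = 13)
X = -21
Mul(X, j) = Mul(-21, 13) = -273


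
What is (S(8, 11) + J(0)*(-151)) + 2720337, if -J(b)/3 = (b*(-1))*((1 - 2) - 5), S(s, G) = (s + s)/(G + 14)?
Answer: 68008441/25 ≈ 2.7203e+6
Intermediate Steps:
S(s, G) = 2*s/(14 + G) (S(s, G) = (2*s)/(14 + G) = 2*s/(14 + G))
J(b) = -18*b (J(b) = -3*b*(-1)*((1 - 2) - 5) = -3*(-b)*(-1 - 5) = -3*(-b)*(-6) = -18*b)
(S(8, 11) + J(0)*(-151)) + 2720337 = (2*8/(14 + 11) - 18*0*(-151)) + 2720337 = (2*8/25 + 0*(-151)) + 2720337 = (2*8*(1/25) + 0) + 2720337 = (16/25 + 0) + 2720337 = 16/25 + 2720337 = 68008441/25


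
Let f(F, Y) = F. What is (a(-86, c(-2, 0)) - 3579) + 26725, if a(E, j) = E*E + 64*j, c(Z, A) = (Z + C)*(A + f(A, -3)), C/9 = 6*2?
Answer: 30542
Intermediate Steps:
C = 108 (C = 9*(6*2) = 9*12 = 108)
c(Z, A) = 2*A*(108 + Z) (c(Z, A) = (Z + 108)*(A + A) = (108 + Z)*(2*A) = 2*A*(108 + Z))
a(E, j) = E² + 64*j
(a(-86, c(-2, 0)) - 3579) + 26725 = (((-86)² + 64*(2*0*(108 - 2))) - 3579) + 26725 = ((7396 + 64*(2*0*106)) - 3579) + 26725 = ((7396 + 64*0) - 3579) + 26725 = ((7396 + 0) - 3579) + 26725 = (7396 - 3579) + 26725 = 3817 + 26725 = 30542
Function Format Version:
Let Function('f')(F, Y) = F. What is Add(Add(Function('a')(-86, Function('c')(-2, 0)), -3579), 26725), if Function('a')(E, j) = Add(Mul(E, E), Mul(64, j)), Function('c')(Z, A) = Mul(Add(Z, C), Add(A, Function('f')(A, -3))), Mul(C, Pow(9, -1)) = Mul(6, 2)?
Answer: 30542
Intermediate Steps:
C = 108 (C = Mul(9, Mul(6, 2)) = Mul(9, 12) = 108)
Function('c')(Z, A) = Mul(2, A, Add(108, Z)) (Function('c')(Z, A) = Mul(Add(Z, 108), Add(A, A)) = Mul(Add(108, Z), Mul(2, A)) = Mul(2, A, Add(108, Z)))
Function('a')(E, j) = Add(Pow(E, 2), Mul(64, j))
Add(Add(Function('a')(-86, Function('c')(-2, 0)), -3579), 26725) = Add(Add(Add(Pow(-86, 2), Mul(64, Mul(2, 0, Add(108, -2)))), -3579), 26725) = Add(Add(Add(7396, Mul(64, Mul(2, 0, 106))), -3579), 26725) = Add(Add(Add(7396, Mul(64, 0)), -3579), 26725) = Add(Add(Add(7396, 0), -3579), 26725) = Add(Add(7396, -3579), 26725) = Add(3817, 26725) = 30542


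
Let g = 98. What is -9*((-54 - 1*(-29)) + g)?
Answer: -657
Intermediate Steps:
-9*((-54 - 1*(-29)) + g) = -9*((-54 - 1*(-29)) + 98) = -9*((-54 + 29) + 98) = -9*(-25 + 98) = -9*73 = -657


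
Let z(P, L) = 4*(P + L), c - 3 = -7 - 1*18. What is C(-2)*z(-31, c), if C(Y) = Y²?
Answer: -848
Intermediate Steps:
c = -22 (c = 3 + (-7 - 1*18) = 3 + (-7 - 18) = 3 - 25 = -22)
z(P, L) = 4*L + 4*P (z(P, L) = 4*(L + P) = 4*L + 4*P)
C(-2)*z(-31, c) = (-2)²*(4*(-22) + 4*(-31)) = 4*(-88 - 124) = 4*(-212) = -848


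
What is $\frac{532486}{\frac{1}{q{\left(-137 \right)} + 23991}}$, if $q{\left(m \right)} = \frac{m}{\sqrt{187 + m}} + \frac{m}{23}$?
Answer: $\frac{293749096816}{23} - \frac{36475291 \sqrt{2}}{5} \approx 1.2761 \cdot 10^{10}$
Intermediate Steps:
$q{\left(m \right)} = \frac{m}{23} + \frac{m}{\sqrt{187 + m}}$ ($q{\left(m \right)} = \frac{m}{\sqrt{187 + m}} + m \frac{1}{23} = \frac{m}{\sqrt{187 + m}} + \frac{m}{23} = \frac{m}{23} + \frac{m}{\sqrt{187 + m}}$)
$\frac{532486}{\frac{1}{q{\left(-137 \right)} + 23991}} = \frac{532486}{\frac{1}{\left(\frac{1}{23} \left(-137\right) - \frac{137}{\sqrt{187 - 137}}\right) + 23991}} = \frac{532486}{\frac{1}{\left(- \frac{137}{23} - \frac{137}{5 \sqrt{2}}\right) + 23991}} = \frac{532486}{\frac{1}{\left(- \frac{137}{23} - 137 \frac{\sqrt{2}}{10}\right) + 23991}} = \frac{532486}{\frac{1}{\left(- \frac{137}{23} - \frac{137 \sqrt{2}}{10}\right) + 23991}} = \frac{532486}{\frac{1}{\frac{551656}{23} - \frac{137 \sqrt{2}}{10}}} = 532486 \left(\frac{551656}{23} - \frac{137 \sqrt{2}}{10}\right) = \frac{293749096816}{23} - \frac{36475291 \sqrt{2}}{5}$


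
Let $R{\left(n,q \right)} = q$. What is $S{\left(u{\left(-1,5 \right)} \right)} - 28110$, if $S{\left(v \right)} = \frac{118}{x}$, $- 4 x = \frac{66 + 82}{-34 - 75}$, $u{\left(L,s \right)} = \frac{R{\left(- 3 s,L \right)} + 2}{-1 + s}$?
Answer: $- \frac{1027208}{37} \approx -27762.0$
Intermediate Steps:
$u{\left(L,s \right)} = \frac{2 + L}{-1 + s}$ ($u{\left(L,s \right)} = \frac{L + 2}{-1 + s} = \frac{2 + L}{-1 + s}$)
$x = \frac{37}{109}$ ($x = - \frac{\left(66 + 82\right) \frac{1}{-34 - 75}}{4} = - \frac{148 \frac{1}{-109}}{4} = - \frac{148 \left(- \frac{1}{109}\right)}{4} = \left(- \frac{1}{4}\right) \left(- \frac{148}{109}\right) = \frac{37}{109} \approx 0.33945$)
$S{\left(v \right)} = \frac{12862}{37}$ ($S{\left(v \right)} = \frac{118}{\frac{37}{109}} = 118 \cdot \frac{109}{37} = \frac{12862}{37}$)
$S{\left(u{\left(-1,5 \right)} \right)} - 28110 = \frac{12862}{37} - 28110 = - \frac{1027208}{37}$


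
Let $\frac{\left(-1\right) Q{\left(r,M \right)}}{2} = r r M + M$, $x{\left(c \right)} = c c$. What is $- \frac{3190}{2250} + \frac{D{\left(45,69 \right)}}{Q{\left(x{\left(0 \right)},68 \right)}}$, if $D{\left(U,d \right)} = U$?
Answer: $- \frac{53509}{30600} \approx -1.7487$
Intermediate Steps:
$x{\left(c \right)} = c^{2}$
$Q{\left(r,M \right)} = - 2 M - 2 M r^{2}$ ($Q{\left(r,M \right)} = - 2 \left(r r M + M\right) = - 2 \left(r^{2} M + M\right) = - 2 \left(M r^{2} + M\right) = - 2 \left(M + M r^{2}\right) = - 2 M - 2 M r^{2}$)
$- \frac{3190}{2250} + \frac{D{\left(45,69 \right)}}{Q{\left(x{\left(0 \right)},68 \right)}} = - \frac{3190}{2250} + \frac{45}{\left(-2\right) 68 \left(1 + \left(0^{2}\right)^{2}\right)} = \left(-3190\right) \frac{1}{2250} + \frac{45}{\left(-2\right) 68 \left(1 + 0^{2}\right)} = - \frac{319}{225} + \frac{45}{\left(-2\right) 68 \left(1 + 0\right)} = - \frac{319}{225} + \frac{45}{\left(-2\right) 68 \cdot 1} = - \frac{319}{225} + \frac{45}{-136} = - \frac{319}{225} + 45 \left(- \frac{1}{136}\right) = - \frac{319}{225} - \frac{45}{136} = - \frac{53509}{30600}$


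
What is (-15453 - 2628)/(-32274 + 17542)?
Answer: 18081/14732 ≈ 1.2273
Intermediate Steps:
(-15453 - 2628)/(-32274 + 17542) = -18081/(-14732) = -18081*(-1/14732) = 18081/14732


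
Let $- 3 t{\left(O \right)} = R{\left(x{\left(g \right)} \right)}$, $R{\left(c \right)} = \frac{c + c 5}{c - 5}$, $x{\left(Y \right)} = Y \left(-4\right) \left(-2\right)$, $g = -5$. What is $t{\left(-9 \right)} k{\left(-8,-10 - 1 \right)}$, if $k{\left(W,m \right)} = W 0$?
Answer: $0$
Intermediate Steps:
$x{\left(Y \right)} = 8 Y$ ($x{\left(Y \right)} = - 4 Y \left(-2\right) = 8 Y$)
$k{\left(W,m \right)} = 0$
$R{\left(c \right)} = \frac{6 c}{-5 + c}$ ($R{\left(c \right)} = \frac{c + 5 c}{-5 + c} = \frac{6 c}{-5 + c}$)
$t{\left(O \right)} = - \frac{16}{9}$ ($t{\left(O \right)} = - \frac{6 \cdot 8 \left(-5\right) \frac{1}{-5 + 8 \left(-5\right)}}{3} = - \frac{6 \left(-40\right) \frac{1}{-5 - 40}}{3} = - \frac{6 \left(-40\right) \frac{1}{-45}}{3} = - \frac{6 \left(-40\right) \left(- \frac{1}{45}\right)}{3} = \left(- \frac{1}{3}\right) \frac{16}{3} = - \frac{16}{9}$)
$t{\left(-9 \right)} k{\left(-8,-10 - 1 \right)} = \left(- \frac{16}{9}\right) 0 = 0$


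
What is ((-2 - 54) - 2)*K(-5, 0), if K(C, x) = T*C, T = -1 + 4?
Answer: 870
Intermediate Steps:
T = 3
K(C, x) = 3*C
((-2 - 54) - 2)*K(-5, 0) = ((-2 - 54) - 2)*(3*(-5)) = (-56 - 2)*(-15) = -58*(-15) = 870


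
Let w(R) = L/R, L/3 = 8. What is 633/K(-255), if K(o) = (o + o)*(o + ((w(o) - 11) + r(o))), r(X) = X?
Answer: 211/88586 ≈ 0.0023819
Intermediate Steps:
L = 24 (L = 3*8 = 24)
w(R) = 24/R
K(o) = 2*o*(-11 + 2*o + 24/o) (K(o) = (o + o)*(o + ((24/o - 11) + o)) = (2*o)*(o + ((-11 + 24/o) + o)) = (2*o)*(o + (-11 + o + 24/o)) = (2*o)*(-11 + 2*o + 24/o) = 2*o*(-11 + 2*o + 24/o))
633/K(-255) = 633/(48 + 2*(-255)*(-11 + 2*(-255))) = 633/(48 + 2*(-255)*(-11 - 510)) = 633/(48 + 2*(-255)*(-521)) = 633/(48 + 265710) = 633/265758 = 633*(1/265758) = 211/88586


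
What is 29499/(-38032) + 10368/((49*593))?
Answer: -462836667/1105095824 ≈ -0.41882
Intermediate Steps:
29499/(-38032) + 10368/((49*593)) = 29499*(-1/38032) + 10368/29057 = -29499/38032 + 10368*(1/29057) = -29499/38032 + 10368/29057 = -462836667/1105095824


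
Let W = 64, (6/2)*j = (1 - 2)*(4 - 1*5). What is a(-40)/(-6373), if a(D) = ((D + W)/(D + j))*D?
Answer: -2880/758387 ≈ -0.0037975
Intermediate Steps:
j = 1/3 (j = ((1 - 2)*(4 - 1*5))/3 = (-(4 - 5))/3 = (-1*(-1))/3 = (1/3)*1 = 1/3 ≈ 0.33333)
a(D) = D*(64 + D)/(1/3 + D) (a(D) = ((D + 64)/(D + 1/3))*D = ((64 + D)/(1/3 + D))*D = D*(64 + D)/(1/3 + D))
a(-40)/(-6373) = (3*(-40)*(64 - 40)/(1 + 3*(-40)))/(-6373) = (3*(-40)*24/(1 - 120))*(-1/6373) = (3*(-40)*24/(-119))*(-1/6373) = (3*(-40)*(-1/119)*24)*(-1/6373) = (2880/119)*(-1/6373) = -2880/758387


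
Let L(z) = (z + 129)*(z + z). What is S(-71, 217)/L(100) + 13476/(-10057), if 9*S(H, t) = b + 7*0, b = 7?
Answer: -5554736801/4145495400 ≈ -1.3399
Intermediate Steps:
S(H, t) = 7/9 (S(H, t) = (7 + 7*0)/9 = (7 + 0)/9 = (⅑)*7 = 7/9)
L(z) = 2*z*(129 + z) (L(z) = (129 + z)*(2*z) = 2*z*(129 + z))
S(-71, 217)/L(100) + 13476/(-10057) = 7/(9*((2*100*(129 + 100)))) + 13476/(-10057) = 7/(9*((2*100*229))) + 13476*(-1/10057) = (7/9)/45800 - 13476/10057 = (7/9)*(1/45800) - 13476/10057 = 7/412200 - 13476/10057 = -5554736801/4145495400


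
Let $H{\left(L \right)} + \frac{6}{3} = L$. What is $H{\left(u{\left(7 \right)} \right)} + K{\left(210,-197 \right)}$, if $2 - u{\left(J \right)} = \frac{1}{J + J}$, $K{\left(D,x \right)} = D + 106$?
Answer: $\frac{4423}{14} \approx 315.93$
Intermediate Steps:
$K{\left(D,x \right)} = 106 + D$
$u{\left(J \right)} = 2 - \frac{1}{2 J}$ ($u{\left(J \right)} = 2 - \frac{1}{J + J} = 2 - \frac{1}{2 J}$)
$H{\left(L \right)} = -2 + L$
$H{\left(u{\left(7 \right)} \right)} + K{\left(210,-197 \right)} = \left(-2 + \left(2 - \frac{1}{2 \cdot 7}\right)\right) + \left(106 + 210\right) = \left(-2 + \left(2 - \frac{1}{14}\right)\right) + 316 = \left(-2 + \frac{27}{14}\right) + 316 = - \frac{1}{14} + 316 = \frac{4423}{14}$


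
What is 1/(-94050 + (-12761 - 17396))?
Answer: -1/124207 ≈ -8.0511e-6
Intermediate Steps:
1/(-94050 + (-12761 - 17396)) = 1/(-94050 - 30157) = 1/(-124207) = -1/124207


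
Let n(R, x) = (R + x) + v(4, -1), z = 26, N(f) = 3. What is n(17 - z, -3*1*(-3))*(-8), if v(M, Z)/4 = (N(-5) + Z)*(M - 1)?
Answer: -192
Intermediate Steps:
v(M, Z) = 4*(-1 + M)*(3 + Z) (v(M, Z) = 4*((3 + Z)*(M - 1)) = 4*((3 + Z)*(-1 + M)) = 4*((-1 + M)*(3 + Z)) = 4*(-1 + M)*(3 + Z))
n(R, x) = 24 + R + x (n(R, x) = (R + x) + (-12 - 4*(-1) + 12*4 + 4*4*(-1)) = (R + x) + (-12 + 4 + 48 - 16) = (R + x) + 24 = 24 + R + x)
n(17 - z, -3*1*(-3))*(-8) = (24 + (17 - 1*26) - 3*1*(-3))*(-8) = (24 + (17 - 26) - 3*(-3))*(-8) = (24 - 9 + 9)*(-8) = 24*(-8) = -192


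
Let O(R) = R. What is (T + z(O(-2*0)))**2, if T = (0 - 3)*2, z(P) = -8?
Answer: 196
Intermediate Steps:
T = -6 (T = -3*2 = -6)
(T + z(O(-2*0)))**2 = (-6 - 8)**2 = (-14)**2 = 196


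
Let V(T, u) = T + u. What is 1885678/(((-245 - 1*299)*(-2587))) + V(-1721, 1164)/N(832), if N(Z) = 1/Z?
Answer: -326093842697/703664 ≈ -4.6342e+5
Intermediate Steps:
1885678/(((-245 - 1*299)*(-2587))) + V(-1721, 1164)/N(832) = 1885678/(((-245 - 1*299)*(-2587))) + (-1721 + 1164)/(1/832) = 1885678/(((-245 - 299)*(-2587))) - 557/1/832 = 1885678/((-544*(-2587))) - 557*832 = 1885678/1407328 - 463424 = 1885678*(1/1407328) - 463424 = 942839/703664 - 463424 = -326093842697/703664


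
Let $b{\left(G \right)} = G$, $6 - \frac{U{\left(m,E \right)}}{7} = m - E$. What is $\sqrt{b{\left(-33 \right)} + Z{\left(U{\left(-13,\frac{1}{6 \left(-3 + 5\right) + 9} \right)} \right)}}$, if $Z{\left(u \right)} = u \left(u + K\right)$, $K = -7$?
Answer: $\frac{\sqrt{151303}}{3} \approx 129.66$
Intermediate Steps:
$U{\left(m,E \right)} = 42 - 7 m + 7 E$ ($U{\left(m,E \right)} = 42 - 7 \left(m - E\right) = 42 + \left(- 7 m + 7 E\right) = 42 - 7 m + 7 E$)
$Z{\left(u \right)} = u \left(-7 + u\right)$ ($Z{\left(u \right)} = u \left(u - 7\right) = u \left(-7 + u\right)$)
$\sqrt{b{\left(-33 \right)} + Z{\left(U{\left(-13,\frac{1}{6 \left(-3 + 5\right) + 9} \right)} \right)}} = \sqrt{-33 + \left(42 - -91 + \frac{7}{6 \left(-3 + 5\right) + 9}\right) \left(-7 + \left(42 - -91 + \frac{7}{6 \left(-3 + 5\right) + 9}\right)\right)} = \sqrt{-33 + \left(42 + 91 + \frac{7}{6 \cdot 2 + 9}\right) \left(-7 + \left(42 + 91 + \frac{7}{6 \cdot 2 + 9}\right)\right)} = \sqrt{-33 + \left(42 + 91 + \frac{7}{12 + 9}\right) \left(-7 + \left(42 + 91 + \frac{7}{12 + 9}\right)\right)} = \sqrt{-33 + \left(42 + 91 + \frac{7}{21}\right) \left(-7 + \left(42 + 91 + \frac{7}{21}\right)\right)} = \sqrt{-33 + \left(42 + 91 + 7 \cdot \frac{1}{21}\right) \left(-7 + \left(42 + 91 + 7 \cdot \frac{1}{21}\right)\right)} = \sqrt{-33 + \left(42 + 91 + \frac{1}{3}\right) \left(-7 + \left(42 + 91 + \frac{1}{3}\right)\right)} = \sqrt{-33 + \frac{400 \left(-7 + \frac{400}{3}\right)}{3}} = \sqrt{-33 + \frac{400}{3} \cdot \frac{379}{3}} = \sqrt{-33 + \frac{151600}{9}} = \sqrt{\frac{151303}{9}} = \frac{\sqrt{151303}}{3}$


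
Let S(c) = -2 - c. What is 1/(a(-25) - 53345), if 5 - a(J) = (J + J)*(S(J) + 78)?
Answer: -1/48290 ≈ -2.0708e-5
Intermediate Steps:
a(J) = 5 - 2*J*(76 - J) (a(J) = 5 - (J + J)*((-2 - J) + 78) = 5 - 2*J*(76 - J))
1/(a(-25) - 53345) = 1/((5 - 152*(-25) + 2*(-25)²) - 53345) = 1/((5 + 3800 + 2*625) - 53345) = 1/((5 + 3800 + 1250) - 53345) = 1/(5055 - 53345) = 1/(-48290) = -1/48290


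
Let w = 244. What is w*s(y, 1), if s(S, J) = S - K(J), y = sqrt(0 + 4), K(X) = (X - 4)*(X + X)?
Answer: 1952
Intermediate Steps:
K(X) = 2*X*(-4 + X) (K(X) = (-4 + X)*(2*X) = 2*X*(-4 + X))
y = 2 (y = sqrt(4) = 2)
s(S, J) = S - 2*J*(-4 + J)
w*s(y, 1) = 244*(2 - 2*1*(-4 + 1)) = 244*(2 - 2*1*(-3)) = 244*(2 + 6) = 244*8 = 1952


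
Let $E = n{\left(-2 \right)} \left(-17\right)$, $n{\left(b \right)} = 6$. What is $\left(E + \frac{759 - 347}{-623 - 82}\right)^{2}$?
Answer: $\frac{5230471684}{497025} \approx 10524.0$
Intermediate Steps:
$E = -102$ ($E = 6 \left(-17\right) = -102$)
$\left(E + \frac{759 - 347}{-623 - 82}\right)^{2} = \left(-102 + \frac{759 - 347}{-623 - 82}\right)^{2} = \left(-102 + \frac{412}{-705}\right)^{2} = \left(-102 + 412 \left(- \frac{1}{705}\right)\right)^{2} = \left(-102 - \frac{412}{705}\right)^{2} = \left(- \frac{72322}{705}\right)^{2} = \frac{5230471684}{497025}$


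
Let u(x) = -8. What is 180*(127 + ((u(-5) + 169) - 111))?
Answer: 31860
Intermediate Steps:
180*(127 + ((u(-5) + 169) - 111)) = 180*(127 + ((-8 + 169) - 111)) = 180*(127 + (161 - 111)) = 180*(127 + 50) = 180*177 = 31860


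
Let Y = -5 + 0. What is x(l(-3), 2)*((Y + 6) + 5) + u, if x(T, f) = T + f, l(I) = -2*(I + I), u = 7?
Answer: 91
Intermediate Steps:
Y = -5
l(I) = -4*I
x(l(-3), 2)*((Y + 6) + 5) + u = (-4*(-3) + 2)*((-5 + 6) + 5) + 7 = (12 + 2)*(1 + 5) + 7 = 14*6 + 7 = 84 + 7 = 91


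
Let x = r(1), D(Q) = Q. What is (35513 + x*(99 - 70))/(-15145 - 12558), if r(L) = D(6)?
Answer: -35687/27703 ≈ -1.2882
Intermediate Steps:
r(L) = 6
x = 6
(35513 + x*(99 - 70))/(-15145 - 12558) = (35513 + 6*(99 - 70))/(-15145 - 12558) = (35513 + 6*29)/(-27703) = (35513 + 174)*(-1/27703) = 35687*(-1/27703) = -35687/27703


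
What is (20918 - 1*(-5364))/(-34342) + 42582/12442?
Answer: 283837600/106820791 ≈ 2.6571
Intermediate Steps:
(20918 - 1*(-5364))/(-34342) + 42582/12442 = (20918 + 5364)*(-1/34342) + 42582*(1/12442) = 26282*(-1/34342) + 21291/6221 = -13141/17171 + 21291/6221 = 283837600/106820791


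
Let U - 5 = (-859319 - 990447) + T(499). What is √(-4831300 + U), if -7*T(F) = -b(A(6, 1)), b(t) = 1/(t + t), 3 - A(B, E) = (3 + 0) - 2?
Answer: 3*I*√145498661/14 ≈ 2584.8*I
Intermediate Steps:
A(B, E) = 2 (A(B, E) = 3 - ((3 + 0) - 2) = 3 - (3 - 2) = 3 - 1*1 = 3 - 1 = 2)
b(t) = 1/(2*t)
T(F) = 1/28 (T(F) = -(-1)*(½)/2/7 = -(-1)*(½)*(½)/7 = -(-1)/(7*4) = -⅐*(-¼) = 1/28)
U = -51793307/28 (U = 5 + ((-859319 - 990447) + 1/28) = 5 + (-1849766 + 1/28) = 5 - 51793447/28 = -51793307/28 ≈ -1.8498e+6)
√(-4831300 + U) = √(-4831300 - 51793307/28) = √(-187069707/28) = 3*I*√145498661/14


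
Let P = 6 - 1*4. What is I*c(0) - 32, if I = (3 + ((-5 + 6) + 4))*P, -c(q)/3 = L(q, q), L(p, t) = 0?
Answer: -32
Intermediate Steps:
c(q) = 0 (c(q) = -3*0 = 0)
P = 2 (P = 6 - 4 = 2)
I = 16 (I = (3 + ((-5 + 6) + 4))*2 = (3 + (1 + 4))*2 = (3 + 5)*2 = 8*2 = 16)
I*c(0) - 32 = 16*0 - 32 = 0 - 32 = -32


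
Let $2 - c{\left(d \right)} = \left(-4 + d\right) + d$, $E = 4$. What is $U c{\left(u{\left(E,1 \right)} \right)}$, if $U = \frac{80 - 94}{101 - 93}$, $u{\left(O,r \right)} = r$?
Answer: $-7$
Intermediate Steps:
$c{\left(d \right)} = 6 - 2 d$ ($c{\left(d \right)} = 2 - \left(\left(-4 + d\right) + d\right) = 2 - \left(-4 + 2 d\right) = 6 - 2 d$)
$U = - \frac{7}{4}$ ($U = - \frac{14}{8} = \left(-14\right) \frac{1}{8} = - \frac{7}{4} \approx -1.75$)
$U c{\left(u{\left(E,1 \right)} \right)} = - \frac{7 \left(6 - 2\right)}{4} = \left(- \frac{7}{4}\right) 4 = -7$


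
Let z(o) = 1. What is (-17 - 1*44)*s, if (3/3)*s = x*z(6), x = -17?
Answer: 1037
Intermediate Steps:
s = -17 (s = -17*1 = -17)
(-17 - 1*44)*s = (-17 - 1*44)*(-17) = (-17 - 44)*(-17) = -61*(-17) = 1037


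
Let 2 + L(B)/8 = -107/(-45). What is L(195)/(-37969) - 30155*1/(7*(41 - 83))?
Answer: 17174314597/167443290 ≈ 102.57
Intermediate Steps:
L(B) = 136/45 (L(B) = -16 + 8*(-107/(-45)) = -16 + 8*(-107*(-1/45)) = -16 + 8*(107/45) = -16 + 856/45 = 136/45)
L(195)/(-37969) - 30155*1/(7*(41 - 83)) = (136/45)/(-37969) - 30155*1/(7*(41 - 83)) = (136/45)*(-1/37969) - 30155/(7*(-42)) = -136/1708605 - 30155/(-294) = -136/1708605 - 30155*(-1/294) = -136/1708605 + 30155/294 = 17174314597/167443290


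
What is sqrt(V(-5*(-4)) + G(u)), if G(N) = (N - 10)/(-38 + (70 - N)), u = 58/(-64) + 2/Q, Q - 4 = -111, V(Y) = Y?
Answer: sqrt(249966526355)/112735 ≈ 4.4349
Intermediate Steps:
Q = -107 (Q = 4 - 111 = -107)
u = -3167/3424 (u = 58/(-64) + 2/(-107) = 58*(-1/64) + 2*(-1/107) = -29/32 - 2/107 = -3167/3424 ≈ -0.92494)
G(N) = (-10 + N)/(32 - N)
sqrt(V(-5*(-4)) + G(u)) = sqrt(-5*(-4) + (10 - 1*(-3167/3424))/(-32 - 3167/3424)) = sqrt(20 + (10 + 3167/3424)/(-112735/3424)) = sqrt(20 - 3424/112735*37407/3424) = sqrt(20 - 37407/112735) = sqrt(2217293/112735) = sqrt(249966526355)/112735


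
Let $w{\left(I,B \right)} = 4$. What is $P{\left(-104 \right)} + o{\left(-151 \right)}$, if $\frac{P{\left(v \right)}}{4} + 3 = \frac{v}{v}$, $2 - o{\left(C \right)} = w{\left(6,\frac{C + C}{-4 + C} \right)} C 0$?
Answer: $-6$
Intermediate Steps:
$o{\left(C \right)} = 2$ ($o{\left(C \right)} = 2 - 4 C 0 = 2 - 0 = 2 + 0 = 2$)
$P{\left(v \right)} = -8$ ($P{\left(v \right)} = -12 + 4 \frac{v}{v} = -12 + 4 \cdot 1 = -12 + 4 = -8$)
$P{\left(-104 \right)} + o{\left(-151 \right)} = -8 + 2 = -6$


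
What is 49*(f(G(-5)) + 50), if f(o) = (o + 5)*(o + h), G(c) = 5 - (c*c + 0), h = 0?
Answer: 17150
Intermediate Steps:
G(c) = 5 - c² (G(c) = 5 - (c² + 0) = 5 - c²)
f(o) = o*(5 + o) (f(o) = (o + 5)*(o + 0) = (5 + o)*o = o*(5 + o))
49*(f(G(-5)) + 50) = 49*((5 - 1*(-5)²)*(5 + (5 - 1*(-5)²)) + 50) = 49*((5 - 1*25)*(5 + (5 - 1*25)) + 50) = 49*((5 - 25)*(5 + (5 - 25)) + 50) = 49*(-20*(5 - 20) + 50) = 49*(-20*(-15) + 50) = 49*(300 + 50) = 49*350 = 17150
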